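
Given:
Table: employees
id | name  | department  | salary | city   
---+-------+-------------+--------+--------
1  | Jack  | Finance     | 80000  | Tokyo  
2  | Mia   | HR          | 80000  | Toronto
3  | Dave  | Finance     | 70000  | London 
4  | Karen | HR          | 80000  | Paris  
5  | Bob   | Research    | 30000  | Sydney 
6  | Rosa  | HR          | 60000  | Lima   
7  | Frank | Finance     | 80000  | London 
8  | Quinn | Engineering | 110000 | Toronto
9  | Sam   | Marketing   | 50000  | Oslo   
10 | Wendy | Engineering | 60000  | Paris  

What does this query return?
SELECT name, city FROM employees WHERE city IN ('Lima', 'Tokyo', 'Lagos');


Filtering: city IN ('Lima', 'Tokyo', 'Lagos')
Matching: 2 rows

2 rows:
Jack, Tokyo
Rosa, Lima


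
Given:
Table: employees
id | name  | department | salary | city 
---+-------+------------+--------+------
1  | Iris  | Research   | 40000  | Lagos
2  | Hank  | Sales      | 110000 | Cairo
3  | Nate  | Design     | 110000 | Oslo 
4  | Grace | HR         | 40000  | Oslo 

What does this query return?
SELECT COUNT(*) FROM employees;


COUNT(*) counts all rows

4


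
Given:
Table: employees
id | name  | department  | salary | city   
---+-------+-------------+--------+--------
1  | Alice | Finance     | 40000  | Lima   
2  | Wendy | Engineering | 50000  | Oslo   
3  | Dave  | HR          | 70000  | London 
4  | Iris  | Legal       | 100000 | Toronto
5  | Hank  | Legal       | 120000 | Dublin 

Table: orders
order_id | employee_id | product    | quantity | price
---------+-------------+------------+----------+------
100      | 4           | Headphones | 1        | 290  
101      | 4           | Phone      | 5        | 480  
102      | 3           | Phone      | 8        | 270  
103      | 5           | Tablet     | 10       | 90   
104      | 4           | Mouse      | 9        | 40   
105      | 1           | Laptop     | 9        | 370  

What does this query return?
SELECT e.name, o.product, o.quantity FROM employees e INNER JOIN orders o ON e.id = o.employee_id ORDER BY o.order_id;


Joining employees.id = orders.employee_id:
  employee Iris (id=4) -> order Headphones
  employee Iris (id=4) -> order Phone
  employee Dave (id=3) -> order Phone
  employee Hank (id=5) -> order Tablet
  employee Iris (id=4) -> order Mouse
  employee Alice (id=1) -> order Laptop


6 rows:
Iris, Headphones, 1
Iris, Phone, 5
Dave, Phone, 8
Hank, Tablet, 10
Iris, Mouse, 9
Alice, Laptop, 9


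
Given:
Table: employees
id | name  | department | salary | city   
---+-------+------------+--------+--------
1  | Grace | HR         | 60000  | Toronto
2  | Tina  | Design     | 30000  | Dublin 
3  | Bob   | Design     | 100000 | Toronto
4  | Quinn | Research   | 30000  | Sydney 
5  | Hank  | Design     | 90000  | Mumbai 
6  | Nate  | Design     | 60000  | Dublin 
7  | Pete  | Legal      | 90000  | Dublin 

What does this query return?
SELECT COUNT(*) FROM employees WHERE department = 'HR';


Counting rows where department = 'HR'
  Grace -> MATCH


1


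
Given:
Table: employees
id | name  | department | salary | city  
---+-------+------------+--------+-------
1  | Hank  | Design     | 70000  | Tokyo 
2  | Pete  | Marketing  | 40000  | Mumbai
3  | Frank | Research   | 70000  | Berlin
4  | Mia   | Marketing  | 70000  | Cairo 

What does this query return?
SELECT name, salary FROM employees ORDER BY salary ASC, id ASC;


Sorting by salary ASC, then id ASC for ties

4 rows:
Pete, 40000
Hank, 70000
Frank, 70000
Mia, 70000


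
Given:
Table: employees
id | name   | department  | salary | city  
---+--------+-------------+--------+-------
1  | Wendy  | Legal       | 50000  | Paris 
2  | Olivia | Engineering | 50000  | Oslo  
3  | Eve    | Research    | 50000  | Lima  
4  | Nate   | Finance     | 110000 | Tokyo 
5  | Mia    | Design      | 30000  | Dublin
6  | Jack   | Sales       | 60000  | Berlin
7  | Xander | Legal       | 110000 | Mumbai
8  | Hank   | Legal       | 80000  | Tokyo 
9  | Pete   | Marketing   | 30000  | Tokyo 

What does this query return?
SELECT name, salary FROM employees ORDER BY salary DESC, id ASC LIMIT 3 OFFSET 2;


Sort by salary DESC (id ASC tiebreak), then skip 2 and take 3
Rows 3 through 5

3 rows:
Hank, 80000
Jack, 60000
Wendy, 50000


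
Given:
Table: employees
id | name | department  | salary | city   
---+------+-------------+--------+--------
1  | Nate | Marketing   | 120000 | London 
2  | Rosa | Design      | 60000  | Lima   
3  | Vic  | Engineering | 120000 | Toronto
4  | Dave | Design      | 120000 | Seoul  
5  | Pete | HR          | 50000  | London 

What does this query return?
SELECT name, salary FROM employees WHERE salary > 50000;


Filtering: salary > 50000
Matching: 4 rows

4 rows:
Nate, 120000
Rosa, 60000
Vic, 120000
Dave, 120000


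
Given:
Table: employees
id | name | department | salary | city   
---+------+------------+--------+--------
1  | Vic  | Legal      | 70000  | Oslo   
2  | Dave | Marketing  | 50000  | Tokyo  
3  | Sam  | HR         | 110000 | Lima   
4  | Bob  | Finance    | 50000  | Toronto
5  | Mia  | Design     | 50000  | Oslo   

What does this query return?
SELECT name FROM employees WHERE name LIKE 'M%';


LIKE 'M%' matches names starting with 'M'
Matching: 1

1 rows:
Mia


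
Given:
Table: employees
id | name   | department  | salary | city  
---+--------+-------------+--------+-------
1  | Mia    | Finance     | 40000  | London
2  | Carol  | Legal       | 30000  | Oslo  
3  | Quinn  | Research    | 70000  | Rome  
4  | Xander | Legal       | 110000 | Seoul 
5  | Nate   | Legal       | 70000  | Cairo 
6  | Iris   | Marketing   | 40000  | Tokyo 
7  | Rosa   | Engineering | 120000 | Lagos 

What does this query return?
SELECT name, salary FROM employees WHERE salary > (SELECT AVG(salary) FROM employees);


Subquery: AVG(salary) = 68571.43
Filtering: salary > 68571.43
  Quinn (70000) -> MATCH
  Xander (110000) -> MATCH
  Nate (70000) -> MATCH
  Rosa (120000) -> MATCH


4 rows:
Quinn, 70000
Xander, 110000
Nate, 70000
Rosa, 120000


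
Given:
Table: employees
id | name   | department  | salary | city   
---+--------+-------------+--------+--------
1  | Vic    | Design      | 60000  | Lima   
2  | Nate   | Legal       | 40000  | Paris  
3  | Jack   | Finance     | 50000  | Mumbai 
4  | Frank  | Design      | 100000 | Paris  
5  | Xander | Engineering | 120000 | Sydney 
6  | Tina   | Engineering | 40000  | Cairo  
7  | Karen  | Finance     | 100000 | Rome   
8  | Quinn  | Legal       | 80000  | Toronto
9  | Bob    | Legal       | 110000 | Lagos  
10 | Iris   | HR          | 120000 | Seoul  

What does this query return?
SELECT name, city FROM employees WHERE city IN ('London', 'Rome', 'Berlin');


Filtering: city IN ('London', 'Rome', 'Berlin')
Matching: 1 rows

1 rows:
Karen, Rome


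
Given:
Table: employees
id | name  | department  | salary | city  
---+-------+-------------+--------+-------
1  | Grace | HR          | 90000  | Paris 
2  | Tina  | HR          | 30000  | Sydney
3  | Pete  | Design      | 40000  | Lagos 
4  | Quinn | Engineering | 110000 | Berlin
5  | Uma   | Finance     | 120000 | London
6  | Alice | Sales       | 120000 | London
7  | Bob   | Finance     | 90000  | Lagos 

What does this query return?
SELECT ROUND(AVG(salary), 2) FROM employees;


SUM(salary) = 600000
COUNT = 7
ROUND(AVG, 2) = ROUND(600000 / 7, 2) = 85714.29

85714.29


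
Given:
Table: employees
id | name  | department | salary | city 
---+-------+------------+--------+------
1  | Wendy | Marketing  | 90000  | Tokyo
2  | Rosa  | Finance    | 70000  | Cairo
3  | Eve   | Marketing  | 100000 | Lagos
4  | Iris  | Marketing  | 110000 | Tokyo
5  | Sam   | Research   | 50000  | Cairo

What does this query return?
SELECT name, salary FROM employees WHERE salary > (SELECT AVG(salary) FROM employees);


Subquery: AVG(salary) = 84000.0
Filtering: salary > 84000.0
  Wendy (90000) -> MATCH
  Eve (100000) -> MATCH
  Iris (110000) -> MATCH


3 rows:
Wendy, 90000
Eve, 100000
Iris, 110000


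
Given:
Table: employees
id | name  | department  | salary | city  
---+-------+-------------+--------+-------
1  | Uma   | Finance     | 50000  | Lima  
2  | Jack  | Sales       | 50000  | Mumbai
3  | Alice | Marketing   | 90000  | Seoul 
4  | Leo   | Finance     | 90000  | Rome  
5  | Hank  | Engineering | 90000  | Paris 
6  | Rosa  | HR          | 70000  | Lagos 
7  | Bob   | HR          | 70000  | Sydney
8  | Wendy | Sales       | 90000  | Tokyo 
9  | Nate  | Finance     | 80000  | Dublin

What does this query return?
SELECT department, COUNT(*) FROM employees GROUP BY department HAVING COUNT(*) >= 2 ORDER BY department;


Groups with count >= 2:
  Finance: 3 -> PASS
  HR: 2 -> PASS
  Sales: 2 -> PASS
  Engineering: 1 -> filtered out
  Marketing: 1 -> filtered out


3 groups:
Finance, 3
HR, 2
Sales, 2


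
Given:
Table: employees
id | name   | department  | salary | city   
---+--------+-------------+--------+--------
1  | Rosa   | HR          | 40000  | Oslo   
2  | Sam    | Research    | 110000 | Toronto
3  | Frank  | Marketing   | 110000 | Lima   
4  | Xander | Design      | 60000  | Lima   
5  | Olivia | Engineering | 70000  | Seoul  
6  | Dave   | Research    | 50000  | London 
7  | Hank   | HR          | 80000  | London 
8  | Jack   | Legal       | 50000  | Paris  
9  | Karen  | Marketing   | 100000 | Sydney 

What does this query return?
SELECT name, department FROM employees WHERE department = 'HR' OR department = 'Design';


Filtering: department = 'HR' OR 'Design'
Matching: 3 rows

3 rows:
Rosa, HR
Xander, Design
Hank, HR


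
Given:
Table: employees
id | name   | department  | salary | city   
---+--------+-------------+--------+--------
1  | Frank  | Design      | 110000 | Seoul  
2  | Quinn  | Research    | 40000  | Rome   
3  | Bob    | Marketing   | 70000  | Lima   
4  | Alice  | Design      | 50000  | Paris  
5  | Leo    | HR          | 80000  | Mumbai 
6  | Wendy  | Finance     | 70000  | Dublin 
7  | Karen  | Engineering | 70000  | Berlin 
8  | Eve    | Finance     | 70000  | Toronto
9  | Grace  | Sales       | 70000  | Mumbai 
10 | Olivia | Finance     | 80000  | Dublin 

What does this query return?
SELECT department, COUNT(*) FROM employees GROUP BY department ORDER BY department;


Assigning each row to its department group:
  Frank -> Design
  Quinn -> Research
  Bob -> Marketing
  Alice -> Design
  Leo -> HR
  Wendy -> Finance
  Karen -> Engineering
  Eve -> Finance
  Grace -> Sales
  Olivia -> Finance


7 groups:
Design, 2
Engineering, 1
Finance, 3
HR, 1
Marketing, 1
Research, 1
Sales, 1


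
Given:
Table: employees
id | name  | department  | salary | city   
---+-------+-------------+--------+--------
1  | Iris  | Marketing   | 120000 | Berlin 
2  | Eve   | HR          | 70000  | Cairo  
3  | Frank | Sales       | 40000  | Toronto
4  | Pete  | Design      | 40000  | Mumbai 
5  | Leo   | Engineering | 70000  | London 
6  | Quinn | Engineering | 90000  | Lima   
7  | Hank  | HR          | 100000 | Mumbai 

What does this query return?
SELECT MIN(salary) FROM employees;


Salaries: 120000, 70000, 40000, 40000, 70000, 90000, 100000
MIN = 40000

40000


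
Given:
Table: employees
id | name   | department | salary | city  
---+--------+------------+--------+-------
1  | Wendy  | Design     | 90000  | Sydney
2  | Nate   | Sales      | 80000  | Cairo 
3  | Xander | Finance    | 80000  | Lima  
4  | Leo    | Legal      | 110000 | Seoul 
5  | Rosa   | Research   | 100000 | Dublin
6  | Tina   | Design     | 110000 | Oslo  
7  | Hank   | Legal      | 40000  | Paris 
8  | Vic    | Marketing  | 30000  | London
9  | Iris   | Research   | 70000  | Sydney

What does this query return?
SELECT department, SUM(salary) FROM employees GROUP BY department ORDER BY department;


Summing salary within each department:
  Design: 90000 + 110000 = 200000
  Finance: 80000 = 80000
  Legal: 110000 + 40000 = 150000
  Marketing: 30000 = 30000
  Research: 100000 + 70000 = 170000
  Sales: 80000 = 80000


6 groups:
Design, 200000
Finance, 80000
Legal, 150000
Marketing, 30000
Research, 170000
Sales, 80000


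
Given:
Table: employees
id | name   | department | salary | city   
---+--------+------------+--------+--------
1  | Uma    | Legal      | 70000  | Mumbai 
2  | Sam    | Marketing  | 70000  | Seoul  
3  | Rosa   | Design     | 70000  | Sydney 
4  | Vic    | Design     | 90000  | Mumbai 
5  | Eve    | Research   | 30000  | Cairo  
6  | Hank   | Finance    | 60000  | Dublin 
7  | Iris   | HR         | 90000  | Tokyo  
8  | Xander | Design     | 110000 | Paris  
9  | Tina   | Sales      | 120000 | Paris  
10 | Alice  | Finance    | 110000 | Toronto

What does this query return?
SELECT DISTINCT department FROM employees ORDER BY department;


All 'department' values (row order): Legal, Marketing, Design, Design, Research, Finance, HR, Design, Sales, Finance
Removing duplicates leaves 7 unique value(s).

7 values:
Design
Finance
HR
Legal
Marketing
Research
Sales


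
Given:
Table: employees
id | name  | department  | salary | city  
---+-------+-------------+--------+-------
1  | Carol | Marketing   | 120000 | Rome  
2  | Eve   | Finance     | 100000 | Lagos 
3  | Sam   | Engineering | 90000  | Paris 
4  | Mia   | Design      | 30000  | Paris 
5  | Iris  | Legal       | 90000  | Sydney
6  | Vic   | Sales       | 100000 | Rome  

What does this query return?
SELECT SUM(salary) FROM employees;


SUM(salary) = 120000 + 100000 + 90000 + 30000 + 90000 + 100000 = 530000

530000


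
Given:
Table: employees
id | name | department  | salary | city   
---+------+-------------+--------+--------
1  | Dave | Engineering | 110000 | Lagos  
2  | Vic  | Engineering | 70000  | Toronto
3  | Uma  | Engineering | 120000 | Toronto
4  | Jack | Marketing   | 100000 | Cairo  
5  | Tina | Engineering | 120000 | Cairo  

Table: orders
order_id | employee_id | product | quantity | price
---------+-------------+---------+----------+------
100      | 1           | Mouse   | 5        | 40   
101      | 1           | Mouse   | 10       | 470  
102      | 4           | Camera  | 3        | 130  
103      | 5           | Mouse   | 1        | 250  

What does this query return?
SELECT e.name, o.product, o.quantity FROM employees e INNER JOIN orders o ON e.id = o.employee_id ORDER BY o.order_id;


Joining employees.id = orders.employee_id:
  employee Dave (id=1) -> order Mouse
  employee Dave (id=1) -> order Mouse
  employee Jack (id=4) -> order Camera
  employee Tina (id=5) -> order Mouse


4 rows:
Dave, Mouse, 5
Dave, Mouse, 10
Jack, Camera, 3
Tina, Mouse, 1


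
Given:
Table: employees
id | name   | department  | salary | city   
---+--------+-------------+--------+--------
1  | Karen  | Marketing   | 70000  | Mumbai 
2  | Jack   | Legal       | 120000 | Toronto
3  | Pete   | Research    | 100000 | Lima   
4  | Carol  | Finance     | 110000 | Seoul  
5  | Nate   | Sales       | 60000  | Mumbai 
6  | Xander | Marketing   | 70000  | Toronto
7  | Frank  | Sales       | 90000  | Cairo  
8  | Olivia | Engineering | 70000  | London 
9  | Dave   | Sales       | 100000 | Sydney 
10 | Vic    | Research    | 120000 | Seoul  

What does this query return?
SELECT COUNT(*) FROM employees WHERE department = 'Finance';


Counting rows where department = 'Finance'
  Carol -> MATCH


1


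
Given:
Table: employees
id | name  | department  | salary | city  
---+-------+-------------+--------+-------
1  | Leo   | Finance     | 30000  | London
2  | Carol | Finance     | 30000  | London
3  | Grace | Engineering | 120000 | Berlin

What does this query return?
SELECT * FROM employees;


SELECT * returns all 3 rows with all columns

3 rows:
1, Leo, Finance, 30000, London
2, Carol, Finance, 30000, London
3, Grace, Engineering, 120000, Berlin


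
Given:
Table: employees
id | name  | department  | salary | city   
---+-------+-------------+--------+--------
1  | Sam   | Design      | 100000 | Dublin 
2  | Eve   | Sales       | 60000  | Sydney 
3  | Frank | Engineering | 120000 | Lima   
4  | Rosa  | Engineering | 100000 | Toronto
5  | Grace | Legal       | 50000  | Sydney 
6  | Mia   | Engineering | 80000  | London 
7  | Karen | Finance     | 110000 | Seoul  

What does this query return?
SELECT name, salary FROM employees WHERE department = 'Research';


Filtering: department = 'Research'
Matching rows: 0

Empty result set (0 rows)


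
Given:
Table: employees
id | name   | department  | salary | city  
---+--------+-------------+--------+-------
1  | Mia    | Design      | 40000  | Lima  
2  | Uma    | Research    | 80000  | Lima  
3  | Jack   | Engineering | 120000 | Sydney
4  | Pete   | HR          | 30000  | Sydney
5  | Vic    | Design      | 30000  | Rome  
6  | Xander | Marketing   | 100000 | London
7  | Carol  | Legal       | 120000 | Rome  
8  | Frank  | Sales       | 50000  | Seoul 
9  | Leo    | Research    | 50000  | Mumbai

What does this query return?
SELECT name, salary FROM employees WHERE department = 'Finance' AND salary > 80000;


Filtering: department = 'Finance' AND salary > 80000
Matching: 0 rows

Empty result set (0 rows)


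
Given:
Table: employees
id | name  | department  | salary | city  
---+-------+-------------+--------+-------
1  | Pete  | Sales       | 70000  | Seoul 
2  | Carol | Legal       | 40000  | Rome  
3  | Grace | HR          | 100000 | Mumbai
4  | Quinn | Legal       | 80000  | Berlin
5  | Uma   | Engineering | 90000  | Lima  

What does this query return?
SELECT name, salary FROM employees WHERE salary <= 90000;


Filtering: salary <= 90000
Matching: 4 rows

4 rows:
Pete, 70000
Carol, 40000
Quinn, 80000
Uma, 90000


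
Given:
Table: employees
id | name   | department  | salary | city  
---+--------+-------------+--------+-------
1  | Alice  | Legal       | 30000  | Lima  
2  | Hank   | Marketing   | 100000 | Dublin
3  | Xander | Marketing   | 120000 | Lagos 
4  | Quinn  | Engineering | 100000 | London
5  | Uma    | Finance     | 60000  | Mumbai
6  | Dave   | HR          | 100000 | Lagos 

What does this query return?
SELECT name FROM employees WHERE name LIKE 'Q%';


LIKE 'Q%' matches names starting with 'Q'
Matching: 1

1 rows:
Quinn


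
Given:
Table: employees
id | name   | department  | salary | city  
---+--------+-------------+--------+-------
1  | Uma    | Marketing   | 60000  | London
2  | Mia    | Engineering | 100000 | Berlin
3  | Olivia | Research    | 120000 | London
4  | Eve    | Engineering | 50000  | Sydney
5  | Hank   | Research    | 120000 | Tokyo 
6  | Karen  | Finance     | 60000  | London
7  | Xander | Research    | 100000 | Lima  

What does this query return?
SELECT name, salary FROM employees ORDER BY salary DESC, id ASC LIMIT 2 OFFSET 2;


Sort by salary DESC (id ASC tiebreak), then skip 2 and take 2
Rows 3 through 4

2 rows:
Mia, 100000
Xander, 100000


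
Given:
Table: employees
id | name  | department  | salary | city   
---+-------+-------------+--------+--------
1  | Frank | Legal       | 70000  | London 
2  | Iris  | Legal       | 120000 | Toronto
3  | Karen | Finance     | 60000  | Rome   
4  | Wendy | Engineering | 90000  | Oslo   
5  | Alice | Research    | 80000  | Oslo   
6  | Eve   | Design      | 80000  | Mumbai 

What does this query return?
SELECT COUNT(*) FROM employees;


COUNT(*) counts all rows

6


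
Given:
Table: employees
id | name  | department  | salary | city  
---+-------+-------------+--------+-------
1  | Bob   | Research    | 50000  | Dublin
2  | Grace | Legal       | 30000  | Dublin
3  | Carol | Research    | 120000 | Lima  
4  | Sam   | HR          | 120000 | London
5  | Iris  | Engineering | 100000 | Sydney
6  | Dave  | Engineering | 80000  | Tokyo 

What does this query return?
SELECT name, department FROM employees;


Projecting columns: name, department

6 rows:
Bob, Research
Grace, Legal
Carol, Research
Sam, HR
Iris, Engineering
Dave, Engineering


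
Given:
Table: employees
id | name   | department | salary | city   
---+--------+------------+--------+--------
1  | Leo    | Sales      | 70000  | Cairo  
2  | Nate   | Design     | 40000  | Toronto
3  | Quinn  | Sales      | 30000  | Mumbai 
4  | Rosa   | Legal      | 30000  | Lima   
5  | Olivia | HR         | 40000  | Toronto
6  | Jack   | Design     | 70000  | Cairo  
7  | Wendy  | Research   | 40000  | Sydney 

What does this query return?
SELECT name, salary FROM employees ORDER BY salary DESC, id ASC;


Sorting by salary DESC, then id ASC for ties

7 rows:
Leo, 70000
Jack, 70000
Nate, 40000
Olivia, 40000
Wendy, 40000
Quinn, 30000
Rosa, 30000


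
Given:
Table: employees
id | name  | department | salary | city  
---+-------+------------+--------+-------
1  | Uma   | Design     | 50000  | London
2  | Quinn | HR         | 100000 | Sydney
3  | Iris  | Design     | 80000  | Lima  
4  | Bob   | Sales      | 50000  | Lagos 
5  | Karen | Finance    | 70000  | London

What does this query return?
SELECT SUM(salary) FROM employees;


SUM(salary) = 50000 + 100000 + 80000 + 50000 + 70000 = 350000

350000


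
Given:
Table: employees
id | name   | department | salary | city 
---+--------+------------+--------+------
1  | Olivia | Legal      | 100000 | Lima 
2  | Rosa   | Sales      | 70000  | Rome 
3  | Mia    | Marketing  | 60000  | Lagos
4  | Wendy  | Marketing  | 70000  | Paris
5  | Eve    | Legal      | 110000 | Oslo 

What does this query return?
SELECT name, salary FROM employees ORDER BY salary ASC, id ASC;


Sorting by salary ASC, then id ASC for ties

5 rows:
Mia, 60000
Rosa, 70000
Wendy, 70000
Olivia, 100000
Eve, 110000


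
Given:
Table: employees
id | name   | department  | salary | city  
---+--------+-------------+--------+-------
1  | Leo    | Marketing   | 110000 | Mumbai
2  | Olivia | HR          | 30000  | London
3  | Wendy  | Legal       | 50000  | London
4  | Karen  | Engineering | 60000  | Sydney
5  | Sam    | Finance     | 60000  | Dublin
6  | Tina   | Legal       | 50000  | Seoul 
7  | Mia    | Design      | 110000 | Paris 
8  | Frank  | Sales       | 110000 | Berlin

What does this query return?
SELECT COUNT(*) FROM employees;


COUNT(*) counts all rows

8


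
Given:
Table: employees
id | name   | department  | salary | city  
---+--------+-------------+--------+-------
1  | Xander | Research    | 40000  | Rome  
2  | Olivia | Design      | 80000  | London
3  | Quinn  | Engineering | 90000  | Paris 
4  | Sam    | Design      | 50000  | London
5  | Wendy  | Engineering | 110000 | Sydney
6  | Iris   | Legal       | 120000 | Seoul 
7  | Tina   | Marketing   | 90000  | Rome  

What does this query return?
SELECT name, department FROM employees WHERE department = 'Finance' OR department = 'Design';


Filtering: department = 'Finance' OR 'Design'
Matching: 2 rows

2 rows:
Olivia, Design
Sam, Design


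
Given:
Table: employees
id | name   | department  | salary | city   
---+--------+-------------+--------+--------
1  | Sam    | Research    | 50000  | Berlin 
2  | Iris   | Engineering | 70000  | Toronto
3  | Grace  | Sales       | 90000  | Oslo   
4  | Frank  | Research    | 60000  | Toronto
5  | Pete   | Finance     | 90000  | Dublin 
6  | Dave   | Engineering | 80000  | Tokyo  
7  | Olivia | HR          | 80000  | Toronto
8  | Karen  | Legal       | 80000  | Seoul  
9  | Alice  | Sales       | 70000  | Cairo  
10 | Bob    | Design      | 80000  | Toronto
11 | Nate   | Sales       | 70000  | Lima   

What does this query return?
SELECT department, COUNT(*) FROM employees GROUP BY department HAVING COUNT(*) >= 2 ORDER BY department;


Groups with count >= 2:
  Engineering: 2 -> PASS
  Research: 2 -> PASS
  Sales: 3 -> PASS
  Design: 1 -> filtered out
  Finance: 1 -> filtered out
  HR: 1 -> filtered out
  Legal: 1 -> filtered out


3 groups:
Engineering, 2
Research, 2
Sales, 3


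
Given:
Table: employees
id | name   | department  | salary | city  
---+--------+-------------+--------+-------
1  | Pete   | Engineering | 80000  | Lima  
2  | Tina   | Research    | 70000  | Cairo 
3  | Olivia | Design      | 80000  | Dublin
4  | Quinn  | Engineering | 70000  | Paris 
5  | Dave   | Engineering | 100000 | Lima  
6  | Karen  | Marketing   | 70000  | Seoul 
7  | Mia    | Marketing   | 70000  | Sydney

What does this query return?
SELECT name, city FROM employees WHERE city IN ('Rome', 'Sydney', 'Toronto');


Filtering: city IN ('Rome', 'Sydney', 'Toronto')
Matching: 1 rows

1 rows:
Mia, Sydney


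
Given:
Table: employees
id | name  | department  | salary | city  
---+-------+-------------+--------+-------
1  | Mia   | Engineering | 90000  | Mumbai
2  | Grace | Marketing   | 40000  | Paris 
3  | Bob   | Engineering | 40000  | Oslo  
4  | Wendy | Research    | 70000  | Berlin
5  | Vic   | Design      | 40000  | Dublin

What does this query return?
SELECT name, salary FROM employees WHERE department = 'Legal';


Filtering: department = 'Legal'
Matching rows: 0

Empty result set (0 rows)


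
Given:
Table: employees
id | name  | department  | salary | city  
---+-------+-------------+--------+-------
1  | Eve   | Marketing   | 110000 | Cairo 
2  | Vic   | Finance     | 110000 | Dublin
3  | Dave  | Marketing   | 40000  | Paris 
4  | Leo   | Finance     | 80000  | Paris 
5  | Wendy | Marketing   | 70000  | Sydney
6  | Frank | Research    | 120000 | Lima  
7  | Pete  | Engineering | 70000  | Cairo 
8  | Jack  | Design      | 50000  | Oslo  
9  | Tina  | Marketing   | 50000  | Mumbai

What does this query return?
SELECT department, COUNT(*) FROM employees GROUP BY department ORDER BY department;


Assigning each row to its department group:
  Eve -> Marketing
  Vic -> Finance
  Dave -> Marketing
  Leo -> Finance
  Wendy -> Marketing
  Frank -> Research
  Pete -> Engineering
  Jack -> Design
  Tina -> Marketing


5 groups:
Design, 1
Engineering, 1
Finance, 2
Marketing, 4
Research, 1


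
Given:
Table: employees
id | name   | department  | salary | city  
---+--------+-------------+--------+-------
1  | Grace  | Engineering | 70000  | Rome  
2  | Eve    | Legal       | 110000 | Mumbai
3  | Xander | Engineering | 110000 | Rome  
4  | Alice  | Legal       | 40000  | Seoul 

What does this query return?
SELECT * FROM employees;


SELECT * returns all 4 rows with all columns

4 rows:
1, Grace, Engineering, 70000, Rome
2, Eve, Legal, 110000, Mumbai
3, Xander, Engineering, 110000, Rome
4, Alice, Legal, 40000, Seoul


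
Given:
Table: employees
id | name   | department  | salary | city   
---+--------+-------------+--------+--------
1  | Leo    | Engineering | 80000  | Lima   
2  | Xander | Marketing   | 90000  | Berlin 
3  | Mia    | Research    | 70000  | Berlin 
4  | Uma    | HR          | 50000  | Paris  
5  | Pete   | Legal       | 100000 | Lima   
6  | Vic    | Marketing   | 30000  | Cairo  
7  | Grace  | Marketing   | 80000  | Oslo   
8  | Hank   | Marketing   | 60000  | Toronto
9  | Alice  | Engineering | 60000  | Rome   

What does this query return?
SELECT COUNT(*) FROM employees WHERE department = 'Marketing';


Counting rows where department = 'Marketing'
  Xander -> MATCH
  Vic -> MATCH
  Grace -> MATCH
  Hank -> MATCH


4


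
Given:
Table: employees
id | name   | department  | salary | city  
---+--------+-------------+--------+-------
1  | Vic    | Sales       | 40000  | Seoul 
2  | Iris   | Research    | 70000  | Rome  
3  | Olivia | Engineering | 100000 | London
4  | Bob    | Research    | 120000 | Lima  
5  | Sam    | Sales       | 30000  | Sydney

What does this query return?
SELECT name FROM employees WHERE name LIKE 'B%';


LIKE 'B%' matches names starting with 'B'
Matching: 1

1 rows:
Bob


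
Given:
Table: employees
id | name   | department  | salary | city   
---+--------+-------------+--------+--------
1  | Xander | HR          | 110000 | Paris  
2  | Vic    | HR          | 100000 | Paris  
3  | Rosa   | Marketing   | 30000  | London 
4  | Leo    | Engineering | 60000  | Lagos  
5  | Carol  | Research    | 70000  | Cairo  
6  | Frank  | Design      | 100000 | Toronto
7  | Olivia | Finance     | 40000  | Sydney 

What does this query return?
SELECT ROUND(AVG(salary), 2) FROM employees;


SUM(salary) = 510000
COUNT = 7
ROUND(AVG, 2) = ROUND(510000 / 7, 2) = 72857.14

72857.14


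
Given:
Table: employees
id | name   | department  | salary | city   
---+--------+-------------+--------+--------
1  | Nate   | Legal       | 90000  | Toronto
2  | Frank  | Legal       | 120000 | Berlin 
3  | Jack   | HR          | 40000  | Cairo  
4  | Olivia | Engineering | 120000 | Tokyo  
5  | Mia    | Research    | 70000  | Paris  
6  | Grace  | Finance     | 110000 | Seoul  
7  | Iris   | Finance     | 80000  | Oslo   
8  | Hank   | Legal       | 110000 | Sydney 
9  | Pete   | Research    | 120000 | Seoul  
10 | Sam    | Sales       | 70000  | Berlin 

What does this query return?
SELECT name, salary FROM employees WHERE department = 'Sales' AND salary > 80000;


Filtering: department = 'Sales' AND salary > 80000
Matching: 0 rows

Empty result set (0 rows)


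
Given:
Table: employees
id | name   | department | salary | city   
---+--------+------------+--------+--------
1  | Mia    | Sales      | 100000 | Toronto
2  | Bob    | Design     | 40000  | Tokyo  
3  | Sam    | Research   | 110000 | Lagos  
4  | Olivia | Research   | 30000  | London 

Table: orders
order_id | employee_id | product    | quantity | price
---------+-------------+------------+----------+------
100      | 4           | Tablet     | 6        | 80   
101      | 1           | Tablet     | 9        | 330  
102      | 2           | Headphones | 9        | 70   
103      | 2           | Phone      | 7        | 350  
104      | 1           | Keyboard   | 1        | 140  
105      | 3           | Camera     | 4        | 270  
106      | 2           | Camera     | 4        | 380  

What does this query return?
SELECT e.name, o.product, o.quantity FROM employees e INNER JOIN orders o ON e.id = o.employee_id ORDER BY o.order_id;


Joining employees.id = orders.employee_id:
  employee Olivia (id=4) -> order Tablet
  employee Mia (id=1) -> order Tablet
  employee Bob (id=2) -> order Headphones
  employee Bob (id=2) -> order Phone
  employee Mia (id=1) -> order Keyboard
  employee Sam (id=3) -> order Camera
  employee Bob (id=2) -> order Camera


7 rows:
Olivia, Tablet, 6
Mia, Tablet, 9
Bob, Headphones, 9
Bob, Phone, 7
Mia, Keyboard, 1
Sam, Camera, 4
Bob, Camera, 4


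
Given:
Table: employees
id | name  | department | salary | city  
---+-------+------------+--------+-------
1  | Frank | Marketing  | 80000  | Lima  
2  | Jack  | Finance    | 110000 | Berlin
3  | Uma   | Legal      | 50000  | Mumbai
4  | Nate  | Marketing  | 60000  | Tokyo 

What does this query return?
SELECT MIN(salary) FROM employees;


Salaries: 80000, 110000, 50000, 60000
MIN = 50000

50000


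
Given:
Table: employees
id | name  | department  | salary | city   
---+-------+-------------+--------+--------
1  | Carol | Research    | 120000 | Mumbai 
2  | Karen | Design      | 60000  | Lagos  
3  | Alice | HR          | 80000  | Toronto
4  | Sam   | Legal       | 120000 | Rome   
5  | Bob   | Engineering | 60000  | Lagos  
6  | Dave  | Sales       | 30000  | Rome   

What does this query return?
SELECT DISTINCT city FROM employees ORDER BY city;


All 'city' values (row order): Mumbai, Lagos, Toronto, Rome, Lagos, Rome
Removing duplicates leaves 4 unique value(s).

4 values:
Lagos
Mumbai
Rome
Toronto


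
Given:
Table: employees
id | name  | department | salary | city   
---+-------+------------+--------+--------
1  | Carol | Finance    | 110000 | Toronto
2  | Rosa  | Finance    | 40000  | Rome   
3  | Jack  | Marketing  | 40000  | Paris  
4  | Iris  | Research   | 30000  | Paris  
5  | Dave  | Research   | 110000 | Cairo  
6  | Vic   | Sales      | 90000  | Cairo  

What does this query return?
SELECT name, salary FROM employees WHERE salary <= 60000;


Filtering: salary <= 60000
Matching: 3 rows

3 rows:
Rosa, 40000
Jack, 40000
Iris, 30000


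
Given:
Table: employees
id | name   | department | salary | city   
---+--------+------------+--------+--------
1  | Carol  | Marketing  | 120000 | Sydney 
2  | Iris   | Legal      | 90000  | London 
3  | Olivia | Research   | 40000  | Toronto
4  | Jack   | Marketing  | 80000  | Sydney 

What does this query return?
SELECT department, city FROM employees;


Projecting columns: department, city

4 rows:
Marketing, Sydney
Legal, London
Research, Toronto
Marketing, Sydney


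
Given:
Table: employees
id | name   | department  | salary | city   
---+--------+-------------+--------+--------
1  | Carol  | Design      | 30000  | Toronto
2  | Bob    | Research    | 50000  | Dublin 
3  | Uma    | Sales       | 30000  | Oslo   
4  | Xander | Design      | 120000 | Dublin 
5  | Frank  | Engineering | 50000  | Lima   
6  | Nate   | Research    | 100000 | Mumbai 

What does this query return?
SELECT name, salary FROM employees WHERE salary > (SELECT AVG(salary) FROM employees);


Subquery: AVG(salary) = 63333.33
Filtering: salary > 63333.33
  Xander (120000) -> MATCH
  Nate (100000) -> MATCH


2 rows:
Xander, 120000
Nate, 100000


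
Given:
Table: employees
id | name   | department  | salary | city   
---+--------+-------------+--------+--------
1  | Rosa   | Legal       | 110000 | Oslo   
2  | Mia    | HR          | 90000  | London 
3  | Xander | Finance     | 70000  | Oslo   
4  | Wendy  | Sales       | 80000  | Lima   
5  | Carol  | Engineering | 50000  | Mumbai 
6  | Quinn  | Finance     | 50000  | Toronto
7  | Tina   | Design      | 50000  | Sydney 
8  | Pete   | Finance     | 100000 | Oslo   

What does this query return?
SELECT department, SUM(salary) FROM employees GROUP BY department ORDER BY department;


Summing salary within each department:
  Design: 50000 = 50000
  Engineering: 50000 = 50000
  Finance: 70000 + 50000 + 100000 = 220000
  HR: 90000 = 90000
  Legal: 110000 = 110000
  Sales: 80000 = 80000


6 groups:
Design, 50000
Engineering, 50000
Finance, 220000
HR, 90000
Legal, 110000
Sales, 80000


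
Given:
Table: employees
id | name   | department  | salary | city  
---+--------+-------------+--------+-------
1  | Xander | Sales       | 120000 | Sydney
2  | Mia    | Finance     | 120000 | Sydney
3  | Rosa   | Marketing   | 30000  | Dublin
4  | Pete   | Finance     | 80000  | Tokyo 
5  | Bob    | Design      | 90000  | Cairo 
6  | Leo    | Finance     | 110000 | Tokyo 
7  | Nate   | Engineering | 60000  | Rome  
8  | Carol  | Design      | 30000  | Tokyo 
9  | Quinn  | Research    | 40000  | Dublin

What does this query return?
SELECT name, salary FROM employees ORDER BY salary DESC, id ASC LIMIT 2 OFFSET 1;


Sort by salary DESC (id ASC tiebreak), then skip 1 and take 2
Rows 2 through 3

2 rows:
Mia, 120000
Leo, 110000


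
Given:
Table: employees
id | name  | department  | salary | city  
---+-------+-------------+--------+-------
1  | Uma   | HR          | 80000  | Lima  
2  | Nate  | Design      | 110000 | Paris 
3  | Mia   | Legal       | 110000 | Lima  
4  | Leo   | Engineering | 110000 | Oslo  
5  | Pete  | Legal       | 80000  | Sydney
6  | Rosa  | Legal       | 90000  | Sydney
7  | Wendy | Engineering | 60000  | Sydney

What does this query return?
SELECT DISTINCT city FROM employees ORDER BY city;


All 'city' values (row order): Lima, Paris, Lima, Oslo, Sydney, Sydney, Sydney
Removing duplicates leaves 4 unique value(s).

4 values:
Lima
Oslo
Paris
Sydney


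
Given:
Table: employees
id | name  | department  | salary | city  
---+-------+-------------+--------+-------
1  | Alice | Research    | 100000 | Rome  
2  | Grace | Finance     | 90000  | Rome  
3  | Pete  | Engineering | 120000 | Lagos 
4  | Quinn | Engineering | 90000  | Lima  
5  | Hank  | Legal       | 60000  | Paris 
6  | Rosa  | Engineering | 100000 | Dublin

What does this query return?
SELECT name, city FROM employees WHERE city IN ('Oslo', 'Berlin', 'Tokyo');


Filtering: city IN ('Oslo', 'Berlin', 'Tokyo')
Matching: 0 rows

Empty result set (0 rows)


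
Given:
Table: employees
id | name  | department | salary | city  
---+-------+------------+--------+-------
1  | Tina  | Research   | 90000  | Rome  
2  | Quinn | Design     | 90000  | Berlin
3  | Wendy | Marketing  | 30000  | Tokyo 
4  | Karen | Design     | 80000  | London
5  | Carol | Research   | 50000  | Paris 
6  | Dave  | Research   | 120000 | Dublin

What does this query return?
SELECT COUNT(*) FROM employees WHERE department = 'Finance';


Counting rows where department = 'Finance'


0


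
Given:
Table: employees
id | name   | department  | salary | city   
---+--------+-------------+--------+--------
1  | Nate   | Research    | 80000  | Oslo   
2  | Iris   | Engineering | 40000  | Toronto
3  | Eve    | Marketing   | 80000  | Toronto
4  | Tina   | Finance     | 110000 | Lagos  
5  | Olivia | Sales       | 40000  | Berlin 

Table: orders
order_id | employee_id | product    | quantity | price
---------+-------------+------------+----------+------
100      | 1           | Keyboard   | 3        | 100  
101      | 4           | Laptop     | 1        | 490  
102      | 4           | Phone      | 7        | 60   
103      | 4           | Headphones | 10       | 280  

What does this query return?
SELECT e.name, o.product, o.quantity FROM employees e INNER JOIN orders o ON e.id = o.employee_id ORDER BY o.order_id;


Joining employees.id = orders.employee_id:
  employee Nate (id=1) -> order Keyboard
  employee Tina (id=4) -> order Laptop
  employee Tina (id=4) -> order Phone
  employee Tina (id=4) -> order Headphones


4 rows:
Nate, Keyboard, 3
Tina, Laptop, 1
Tina, Phone, 7
Tina, Headphones, 10


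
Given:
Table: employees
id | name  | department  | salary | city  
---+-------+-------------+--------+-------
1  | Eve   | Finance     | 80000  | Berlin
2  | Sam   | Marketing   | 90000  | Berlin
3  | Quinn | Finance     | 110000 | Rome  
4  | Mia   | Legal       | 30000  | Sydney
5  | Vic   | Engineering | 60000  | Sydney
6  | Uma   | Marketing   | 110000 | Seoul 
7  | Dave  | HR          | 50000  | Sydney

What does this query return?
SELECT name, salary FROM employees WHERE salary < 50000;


Filtering: salary < 50000
Matching: 1 rows

1 rows:
Mia, 30000


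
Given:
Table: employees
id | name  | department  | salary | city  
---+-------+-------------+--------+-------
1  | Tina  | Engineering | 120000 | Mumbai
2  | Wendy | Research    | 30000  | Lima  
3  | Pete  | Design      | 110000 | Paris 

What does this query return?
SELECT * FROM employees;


SELECT * returns all 3 rows with all columns

3 rows:
1, Tina, Engineering, 120000, Mumbai
2, Wendy, Research, 30000, Lima
3, Pete, Design, 110000, Paris


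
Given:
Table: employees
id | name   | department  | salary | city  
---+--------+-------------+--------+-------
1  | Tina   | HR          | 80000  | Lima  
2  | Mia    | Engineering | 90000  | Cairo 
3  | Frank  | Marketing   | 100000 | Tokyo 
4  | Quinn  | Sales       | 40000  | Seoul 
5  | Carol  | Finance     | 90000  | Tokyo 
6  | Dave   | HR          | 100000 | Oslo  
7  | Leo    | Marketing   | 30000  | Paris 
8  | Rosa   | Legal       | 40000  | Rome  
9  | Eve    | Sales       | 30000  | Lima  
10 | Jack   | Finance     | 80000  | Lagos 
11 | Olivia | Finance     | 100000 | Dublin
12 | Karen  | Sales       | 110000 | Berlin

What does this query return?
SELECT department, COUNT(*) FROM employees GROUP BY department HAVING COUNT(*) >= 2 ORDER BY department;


Groups with count >= 2:
  Finance: 3 -> PASS
  HR: 2 -> PASS
  Marketing: 2 -> PASS
  Sales: 3 -> PASS
  Engineering: 1 -> filtered out
  Legal: 1 -> filtered out


4 groups:
Finance, 3
HR, 2
Marketing, 2
Sales, 3


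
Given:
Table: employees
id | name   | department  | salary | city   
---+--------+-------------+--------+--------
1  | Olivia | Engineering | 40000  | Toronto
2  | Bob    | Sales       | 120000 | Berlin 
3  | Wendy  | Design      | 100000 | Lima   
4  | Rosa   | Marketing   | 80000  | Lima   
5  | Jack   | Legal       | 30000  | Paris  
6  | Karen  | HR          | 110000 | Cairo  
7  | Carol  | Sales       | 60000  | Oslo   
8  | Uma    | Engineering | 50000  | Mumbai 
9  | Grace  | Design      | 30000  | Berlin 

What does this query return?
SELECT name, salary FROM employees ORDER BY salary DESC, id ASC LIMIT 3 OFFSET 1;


Sort by salary DESC (id ASC tiebreak), then skip 1 and take 3
Rows 2 through 4

3 rows:
Karen, 110000
Wendy, 100000
Rosa, 80000
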